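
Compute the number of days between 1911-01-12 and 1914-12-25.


From 1911-01-12 to 1914-12-25
1911-01-12: day of year = 12
1914-12-25: days before December = 31 + 28 + 31 + 30 + 31 + 30 + 31 + 31 + 30 + 31 + 30 = 334 (1914 is not a leap year); day of year = 334 + 25 = 359
Rest of 1911: 365 - 12 = 353
Full years 1912 (366), 1913 (365): 731
Total = 353 + 731 + 359 = 1443

1443 days


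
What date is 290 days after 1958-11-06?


Start: 1958-11-06, add 290 days
November 1958 has 30 days: 30 - 6 = 24 days to November 30 -> 266 left
December 1958 has 31 days -> 235 left
January 1959 has 31 days -> 204 left
February 1959 has 28 days -> 176 left
March 1959 has 31 days -> 145 left
April 1959 has 30 days -> 115 left
May 1959 has 31 days -> 84 left
June 1959 has 30 days -> 54 left
July 1959 has 31 days -> 23 left
August 1959: 23 <= 31 -> lands on August 23

Result: 1959-08-23


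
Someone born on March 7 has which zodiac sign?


Date: March 7
Conventional tropical zodiac dates: Pisces from February 19 onward; Aries starts March 21
March 7 falls within the Pisces range

Pisces


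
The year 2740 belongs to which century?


Century = (year - 1) // 100 + 1
= (2740 - 1) // 100 + 1
= 2739 // 100 + 1
= 27 + 1

28th century


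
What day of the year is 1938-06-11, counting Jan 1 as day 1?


Date: June 11, 1938
Days in months 1 through 5: 151
Plus 11 days in June

Day of year: 162


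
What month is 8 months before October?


October is month 10
10 - 8 = 2

February


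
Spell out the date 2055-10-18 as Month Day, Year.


ISO 2055-10-18 parses as year=2055, month=10, day=18
Month 10 -> October

October 18, 2055


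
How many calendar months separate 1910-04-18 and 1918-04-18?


From April 1910 to April 1918
8 years * 12 = 96 months = 96

96 months


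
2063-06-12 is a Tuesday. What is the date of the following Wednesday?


Current: Tuesday
Target: Wednesday
Days ahead: 1

Next Wednesday: 2063-06-13


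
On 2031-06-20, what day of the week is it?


Date: June 20, 2031
Anchor: Jan 1, 2031. With p = 2031 - 1 = 2030: (p + p//4 - p//100 + p//400) mod 7 = (2030 + 507 - 20 + 5) mod 7 = 2522 mod 7 = 2 -> Wednesday (Mon=0 ... Sun=6)
Days before June (Jan-May): 151; offset = 151 + 20 - 1 = 170
Weekday index = (2 + 170) mod 7 = 4

Day of the week: Friday


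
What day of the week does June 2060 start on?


Target: June 1, 2060
Anchor: Jan 1, 2060. With p = 2060 - 1 = 2059: (p + p//4 - p//100 + p//400) mod 7 = (2059 + 514 - 20 + 5) mod 7 = 2558 mod 7 = 3 -> Thursday (Mon=0 ... Sun=6)
Days before June (Jan-May): 152 days
Weekday index = (3 + 152) mod 7 = 1

Tuesday


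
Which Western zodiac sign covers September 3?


Date: September 3
Conventional tropical zodiac dates: Virgo from August 23 onward; Libra starts September 23
September 3 falls within the Virgo range

Virgo


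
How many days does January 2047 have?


January 2047

31 days


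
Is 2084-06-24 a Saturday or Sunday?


Anchor: Jan 1, 2084. With p = 2084 - 1 = 2083: (p + p//4 - p//100 + p//400) mod 7 = (2083 + 520 - 20 + 5) mod 7 = 2588 mod 7 = 5 -> Saturday (Mon=0 ... Sun=6)
Day of year: 176; offset = 175
Weekday index = (5 + 175) mod 7 = 5 -> Saturday
Weekend days: Saturday, Sunday

Yes


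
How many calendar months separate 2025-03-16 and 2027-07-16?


From March 2025 to July 2027
2 years * 12 = 24 months, plus 4 months = 28

28 months


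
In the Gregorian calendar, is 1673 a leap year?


Gregorian leap year rule: divisible by 4, but not by 100, unless also by 400.
1673 is not divisible by 4 -> not a leap year

No


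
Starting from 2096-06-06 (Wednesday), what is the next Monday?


Current: Wednesday
Target: Monday
Days ahead: 5

Next Monday: 2096-06-11


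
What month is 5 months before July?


July is month 7
7 - 5 = 2

February


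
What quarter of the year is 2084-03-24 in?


Month: March (month 3)
Q1: Jan-Mar, Q2: Apr-Jun, Q3: Jul-Sep, Q4: Oct-Dec

Q1


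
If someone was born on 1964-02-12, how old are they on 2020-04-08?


Birth: 1964-02-12
Reference: 2020-04-08
Year difference: 2020 - 1964 = 56

56 years old


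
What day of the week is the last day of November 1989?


November 1989 has 30 days
Anchor: Jan 1, 1989. With p = 1989 - 1 = 1988: (p + p//4 - p//100 + p//400) mod 7 = (1988 + 497 - 19 + 4) mod 7 = 2470 mod 7 = 6 -> Sunday (Mon=0 ... Sun=6)
Days before November (Jan-Oct): 304; November 1 index = (6 + 304) mod 7 = 2 -> Wednesday
Last day offset: 30 - 1 = 29 days
Weekday index = (2 + 29) mod 7 = 3

Thursday, November 30


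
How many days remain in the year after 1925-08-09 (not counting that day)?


Day of year: 221 of 365
Remaining = 365 - 221

144 days


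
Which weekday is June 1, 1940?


Target: June 1, 1940
Anchor: Jan 1, 1940. With p = 1940 - 1 = 1939: (p + p//4 - p//100 + p//400) mod 7 = (1939 + 484 - 19 + 4) mod 7 = 2408 mod 7 = 0 -> Monday (Mon=0 ... Sun=6)
Days before June (Jan-May): 152 days
Weekday index = (0 + 152) mod 7 = 5

Saturday


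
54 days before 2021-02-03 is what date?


Start: 2021-02-03, subtract 54 days
Back 3 days from February 3 reaches January 31, 2021 -> 51 left
January 2021 has 31 days -> back to December 31, 2020 -> 20 left
December 2020: 31 - 20 = 11 -> lands on December 11

Result: 2020-12-11


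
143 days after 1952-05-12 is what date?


Start: 1952-05-12, add 143 days
May 1952 has 31 days: 31 - 12 = 19 days to May 31 -> 124 left
June 1952 has 30 days -> 94 left
July 1952 has 31 days -> 63 left
August 1952 has 31 days -> 32 left
September 1952 has 30 days -> 2 left
October 1952: 2 <= 31 -> lands on October 2

Result: 1952-10-02


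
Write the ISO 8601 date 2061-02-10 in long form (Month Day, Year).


ISO 2061-02-10 parses as year=2061, month=02, day=10
Month 2 -> February

February 10, 2061


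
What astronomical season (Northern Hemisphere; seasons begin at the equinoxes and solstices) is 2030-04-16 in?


Date: April 16
Astronomical Spring (approx.; exact equinox/solstice day varies by year): March 20 to June 20
April 16 falls within the Spring window

Spring


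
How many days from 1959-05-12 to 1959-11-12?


From 1959-05-12 to 1959-11-12
1959-05-12: days before May = 31 + 28 + 31 + 30 = 120 (1959 is not a leap year); day of year = 120 + 12 = 132
1959-11-12: days before November = 31 + 28 + 31 + 30 + 31 + 30 + 31 + 31 + 30 + 31 = 304 (1959 is not a leap year); day of year = 304 + 12 = 316
Same year: 316 - 132 = 184

184 days


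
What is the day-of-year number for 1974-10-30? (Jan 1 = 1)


Date: October 30, 1974
Days in months 1 through 9: 273
Plus 30 days in October

Day of year: 303


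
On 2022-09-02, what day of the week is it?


Date: September 2, 2022
Anchor: Jan 1, 2022. With p = 2022 - 1 = 2021: (p + p//4 - p//100 + p//400) mod 7 = (2021 + 505 - 20 + 5) mod 7 = 2511 mod 7 = 5 -> Saturday (Mon=0 ... Sun=6)
Days before September (Jan-Aug): 243; offset = 243 + 2 - 1 = 244
Weekday index = (5 + 244) mod 7 = 4

Day of the week: Friday


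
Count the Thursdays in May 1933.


May 1933 has 31 days
Anchor: Jan 1, 1933. With p = 1933 - 1 = 1932: (p + p//4 - p//100 + p//400) mod 7 = (1932 + 483 - 19 + 4) mod 7 = 2400 mod 7 = 6 -> Sunday (Mon=0 ... Sun=6)
Days before May (Jan-Apr): 120; May 1 index = (6 + 120) mod 7 = 0 -> Monday
First Thursday is May 4
Thursdays: 4, 11, 18, 25

4 Thursdays


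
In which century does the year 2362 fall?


Century = (year - 1) // 100 + 1
= (2362 - 1) // 100 + 1
= 2361 // 100 + 1
= 23 + 1

24th century


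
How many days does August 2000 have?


August 2000

31 days


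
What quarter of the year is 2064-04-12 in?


Month: April (month 4)
Q1: Jan-Mar, Q2: Apr-Jun, Q3: Jul-Sep, Q4: Oct-Dec

Q2


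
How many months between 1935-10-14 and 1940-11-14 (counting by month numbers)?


From October 1935 to November 1940
5 years * 12 = 60 months, plus 1 month = 61

61 months


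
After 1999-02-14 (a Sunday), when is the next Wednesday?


Current: Sunday
Target: Wednesday
Days ahead: 3

Next Wednesday: 1999-02-17


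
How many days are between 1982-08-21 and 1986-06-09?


From 1982-08-21 to 1986-06-09
1982-08-21: days before August = 31 + 28 + 31 + 30 + 31 + 30 + 31 = 212 (1982 is not a leap year); day of year = 212 + 21 = 233
1986-06-09: days before June = 31 + 28 + 31 + 30 + 31 = 151 (1986 is not a leap year); day of year = 151 + 9 = 160
Rest of 1982: 365 - 233 = 132
Full years 1983 (365), 1984 (366), 1985 (365): 1096
Total = 132 + 1096 + 160 = 1388

1388 days


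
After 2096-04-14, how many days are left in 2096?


Day of year: 105 of 366
Remaining = 366 - 105

261 days


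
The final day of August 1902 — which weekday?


August 1902 has 31 days
Anchor: Jan 1, 1902. With p = 1902 - 1 = 1901: (p + p//4 - p//100 + p//400) mod 7 = (1901 + 475 - 19 + 4) mod 7 = 2361 mod 7 = 2 -> Wednesday (Mon=0 ... Sun=6)
Days before August (Jan-Jul): 212; August 1 index = (2 + 212) mod 7 = 4 -> Friday
Last day offset: 31 - 1 = 30 days
Weekday index = (4 + 30) mod 7 = 6

Sunday, August 31


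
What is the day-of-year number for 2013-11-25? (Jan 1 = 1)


Date: November 25, 2013
Days in months 1 through 10: 304
Plus 25 days in November

Day of year: 329


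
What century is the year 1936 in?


Century = (year - 1) // 100 + 1
= (1936 - 1) // 100 + 1
= 1935 // 100 + 1
= 19 + 1

20th century


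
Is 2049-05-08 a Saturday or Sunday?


Anchor: Jan 1, 2049. With p = 2049 - 1 = 2048: (p + p//4 - p//100 + p//400) mod 7 = (2048 + 512 - 20 + 5) mod 7 = 2545 mod 7 = 4 -> Friday (Mon=0 ... Sun=6)
Day of year: 128; offset = 127
Weekday index = (4 + 127) mod 7 = 5 -> Saturday
Weekend days: Saturday, Sunday

Yes


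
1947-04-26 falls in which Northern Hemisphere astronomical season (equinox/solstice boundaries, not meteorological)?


Date: April 26
Astronomical Spring (approx.; exact equinox/solstice day varies by year): March 20 to June 20
April 26 falls within the Spring window

Spring


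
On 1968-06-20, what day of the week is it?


Date: June 20, 1968
Anchor: Jan 1, 1968. With p = 1968 - 1 = 1967: (p + p//4 - p//100 + p//400) mod 7 = (1967 + 491 - 19 + 4) mod 7 = 2443 mod 7 = 0 -> Monday (Mon=0 ... Sun=6)
Days before June (Jan-May): 152; offset = 152 + 20 - 1 = 171
Weekday index = (0 + 171) mod 7 = 3

Day of the week: Thursday


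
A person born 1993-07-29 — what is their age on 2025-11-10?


Birth: 1993-07-29
Reference: 2025-11-10
Year difference: 2025 - 1993 = 32

32 years old


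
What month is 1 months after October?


October is month 10
10 + 1 = 11

November


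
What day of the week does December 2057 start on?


Target: December 1, 2057
Anchor: Jan 1, 2057. With p = 2057 - 1 = 2056: (p + p//4 - p//100 + p//400) mod 7 = (2056 + 514 - 20 + 5) mod 7 = 2555 mod 7 = 0 -> Monday (Mon=0 ... Sun=6)
Days before December (Jan-Nov): 334 days
Weekday index = (0 + 334) mod 7 = 5

Saturday


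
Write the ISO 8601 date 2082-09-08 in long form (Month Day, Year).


ISO 2082-09-08 parses as year=2082, month=09, day=08
Month 9 -> September

September 8, 2082


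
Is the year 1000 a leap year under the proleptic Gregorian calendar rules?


Gregorian leap year rule: divisible by 4, but not by 100, unless also by 400.
1000 is divisible by 100 but not 400 -> not a leap year

No


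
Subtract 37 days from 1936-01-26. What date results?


Start: 1936-01-26, subtract 37 days
Back 26 days from January 26 reaches December 31, 1935 -> 11 left
December 1935: 31 - 11 = 20 -> lands on December 20

Result: 1935-12-20


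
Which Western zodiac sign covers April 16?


Date: April 16
Conventional tropical zodiac dates: Aries from March 21 onward; Taurus starts April 20
April 16 falls within the Aries range

Aries


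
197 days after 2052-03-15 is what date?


Start: 2052-03-15, add 197 days
March 2052 has 31 days: 31 - 15 = 16 days to March 31 -> 181 left
April 2052 has 30 days -> 151 left
May 2052 has 31 days -> 120 left
June 2052 has 30 days -> 90 left
July 2052 has 31 days -> 59 left
August 2052 has 31 days -> 28 left
September 2052: 28 <= 30 -> lands on September 28

Result: 2052-09-28


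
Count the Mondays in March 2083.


March 2083 has 31 days
Anchor: Jan 1, 2083. With p = 2083 - 1 = 2082: (p + p//4 - p//100 + p//400) mod 7 = (2082 + 520 - 20 + 5) mod 7 = 2587 mod 7 = 4 -> Friday (Mon=0 ... Sun=6)
Days before March (Jan-Feb): 59; March 1 index = (4 + 59) mod 7 = 0 -> Monday
First Monday is March 1
Mondays: 1, 8, 15, 22, 29

5 Mondays


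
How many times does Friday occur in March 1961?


March 1961 has 31 days
Anchor: Jan 1, 1961. With p = 1961 - 1 = 1960: (p + p//4 - p//100 + p//400) mod 7 = (1960 + 490 - 19 + 4) mod 7 = 2435 mod 7 = 6 -> Sunday (Mon=0 ... Sun=6)
Days before March (Jan-Feb): 59; March 1 index = (6 + 59) mod 7 = 2 -> Wednesday
First Friday is March 3
Fridays: 3, 10, 17, 24, 31

5 Fridays


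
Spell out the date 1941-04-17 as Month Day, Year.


ISO 1941-04-17 parses as year=1941, month=04, day=17
Month 4 -> April

April 17, 1941


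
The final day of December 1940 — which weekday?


December 1940 has 31 days
Anchor: Jan 1, 1940. With p = 1940 - 1 = 1939: (p + p//4 - p//100 + p//400) mod 7 = (1939 + 484 - 19 + 4) mod 7 = 2408 mod 7 = 0 -> Monday (Mon=0 ... Sun=6)
Days before December (Jan-Nov): 335; December 1 index = (0 + 335) mod 7 = 6 -> Sunday
Last day offset: 31 - 1 = 30 days
Weekday index = (6 + 30) mod 7 = 1

Tuesday, December 31


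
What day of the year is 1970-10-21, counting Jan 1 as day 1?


Date: October 21, 1970
Days in months 1 through 9: 273
Plus 21 days in October

Day of year: 294


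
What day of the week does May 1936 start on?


Target: May 1, 1936
Anchor: Jan 1, 1936. With p = 1936 - 1 = 1935: (p + p//4 - p//100 + p//400) mod 7 = (1935 + 483 - 19 + 4) mod 7 = 2403 mod 7 = 2 -> Wednesday (Mon=0 ... Sun=6)
Days before May (Jan-Apr): 121 days
Weekday index = (2 + 121) mod 7 = 4

Friday


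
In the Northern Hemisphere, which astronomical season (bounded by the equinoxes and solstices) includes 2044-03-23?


Date: March 23
Astronomical Spring (approx.; exact equinox/solstice day varies by year): March 20 to June 20
March 23 falls within the Spring window

Spring


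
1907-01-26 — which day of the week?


Date: January 26, 1907
Anchor: Jan 1, 1907. With p = 1907 - 1 = 1906: (p + p//4 - p//100 + p//400) mod 7 = (1906 + 476 - 19 + 4) mod 7 = 2367 mod 7 = 1 -> Tuesday (Mon=0 ... Sun=6)
Days into year = 26 - 1 = 25
Weekday index = (1 + 25) mod 7 = 5

Day of the week: Saturday


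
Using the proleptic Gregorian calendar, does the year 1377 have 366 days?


Gregorian leap year rule: divisible by 4, but not by 100, unless also by 400.
1377 is not divisible by 4 -> not a leap year

No


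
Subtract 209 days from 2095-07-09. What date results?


Start: 2095-07-09, subtract 209 days
Back 9 days from July 9 reaches June 30, 2095 -> 200 left
June 2095 has 30 days -> back to May 31, 2095 -> 170 left
May 2095 has 31 days -> back to April 30, 2095 -> 139 left
April 2095 has 30 days -> back to March 31, 2095 -> 109 left
March 2095 has 31 days -> back to February 28, 2095 -> 78 left
February 2095 has 28 days -> back to January 31, 2095 -> 50 left
January 2095 has 31 days -> back to December 31, 2094 -> 19 left
December 2094: 31 - 19 = 12 -> lands on December 12

Result: 2094-12-12


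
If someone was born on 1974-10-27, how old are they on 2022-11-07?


Birth: 1974-10-27
Reference: 2022-11-07
Year difference: 2022 - 1974 = 48

48 years old


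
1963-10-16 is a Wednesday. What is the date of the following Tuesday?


Current: Wednesday
Target: Tuesday
Days ahead: 6

Next Tuesday: 1963-10-22


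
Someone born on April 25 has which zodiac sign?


Date: April 25
Conventional tropical zodiac dates: Taurus from April 20 onward; Gemini starts May 21
April 25 falls within the Taurus range

Taurus


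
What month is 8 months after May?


May is month 5
5 + 8 = 13; wrap: 13 - 12 = 1

January


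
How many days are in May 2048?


May 2048

31 days


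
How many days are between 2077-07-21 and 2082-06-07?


From 2077-07-21 to 2082-06-07
2077-07-21: days before July = 31 + 28 + 31 + 30 + 31 + 30 = 181 (2077 is not a leap year); day of year = 181 + 21 = 202
2082-06-07: days before June = 31 + 28 + 31 + 30 + 31 = 151 (2082 is not a leap year); day of year = 151 + 7 = 158
Rest of 2077: 365 - 202 = 163
Full years 2078 (365), 2079 (365), 2080 (366), 2081 (365): 1461
Total = 163 + 1461 + 158 = 1782

1782 days


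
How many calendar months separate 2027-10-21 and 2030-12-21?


From October 2027 to December 2030
3 years * 12 = 36 months, plus 2 months = 38

38 months


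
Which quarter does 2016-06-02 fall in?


Month: June (month 6)
Q1: Jan-Mar, Q2: Apr-Jun, Q3: Jul-Sep, Q4: Oct-Dec

Q2


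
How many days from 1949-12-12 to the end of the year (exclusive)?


Day of year: 346 of 365
Remaining = 365 - 346

19 days


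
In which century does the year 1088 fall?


Century = (year - 1) // 100 + 1
= (1088 - 1) // 100 + 1
= 1087 // 100 + 1
= 10 + 1

11th century


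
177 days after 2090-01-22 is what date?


Start: 2090-01-22, add 177 days
January 2090 has 31 days: 31 - 22 = 9 days to January 31 -> 168 left
February 2090 has 28 days -> 140 left
March 2090 has 31 days -> 109 left
April 2090 has 30 days -> 79 left
May 2090 has 31 days -> 48 left
June 2090 has 30 days -> 18 left
July 2090: 18 <= 31 -> lands on July 18

Result: 2090-07-18


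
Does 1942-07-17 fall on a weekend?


Anchor: Jan 1, 1942. With p = 1942 - 1 = 1941: (p + p//4 - p//100 + p//400) mod 7 = (1941 + 485 - 19 + 4) mod 7 = 2411 mod 7 = 3 -> Thursday (Mon=0 ... Sun=6)
Day of year: 198; offset = 197
Weekday index = (3 + 197) mod 7 = 4 -> Friday
Weekend days: Saturday, Sunday

No


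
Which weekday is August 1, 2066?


Target: August 1, 2066
Anchor: Jan 1, 2066. With p = 2066 - 1 = 2065: (p + p//4 - p//100 + p//400) mod 7 = (2065 + 516 - 20 + 5) mod 7 = 2566 mod 7 = 4 -> Friday (Mon=0 ... Sun=6)
Days before August (Jan-Jul): 212 days
Weekday index = (4 + 212) mod 7 = 6

Sunday


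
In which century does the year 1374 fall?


Century = (year - 1) // 100 + 1
= (1374 - 1) // 100 + 1
= 1373 // 100 + 1
= 13 + 1

14th century


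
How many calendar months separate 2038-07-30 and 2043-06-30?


From July 2038 to June 2043
5 years * 12 = 60 months, minus 1 month = 59

59 months


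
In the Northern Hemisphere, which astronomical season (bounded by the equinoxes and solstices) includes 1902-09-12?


Date: September 12
Astronomical Summer (approx.; exact equinox/solstice day varies by year): June 21 to September 21
September 12 falls within the Summer window

Summer


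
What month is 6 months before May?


May is month 5
5 - 6 = -1; wrap: -1 + 12 = 11

November


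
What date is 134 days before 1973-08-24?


Start: 1973-08-24, subtract 134 days
Back 24 days from August 24 reaches July 31, 1973 -> 110 left
July 1973 has 31 days -> back to June 30, 1973 -> 79 left
June 1973 has 30 days -> back to May 31, 1973 -> 49 left
May 1973 has 31 days -> back to April 30, 1973 -> 18 left
April 1973: 30 - 18 = 12 -> lands on April 12

Result: 1973-04-12


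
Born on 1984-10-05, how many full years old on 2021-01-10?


Birth: 1984-10-05
Reference: 2021-01-10
Year difference: 2021 - 1984 = 37
Birthday not yet reached in 2021, subtract 1

36 years old


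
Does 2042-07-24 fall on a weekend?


Anchor: Jan 1, 2042. With p = 2042 - 1 = 2041: (p + p//4 - p//100 + p//400) mod 7 = (2041 + 510 - 20 + 5) mod 7 = 2536 mod 7 = 2 -> Wednesday (Mon=0 ... Sun=6)
Day of year: 205; offset = 204
Weekday index = (2 + 204) mod 7 = 3 -> Thursday
Weekend days: Saturday, Sunday

No


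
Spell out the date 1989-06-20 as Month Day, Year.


ISO 1989-06-20 parses as year=1989, month=06, day=20
Month 6 -> June

June 20, 1989


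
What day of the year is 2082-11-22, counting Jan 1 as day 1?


Date: November 22, 2082
Days in months 1 through 10: 304
Plus 22 days in November

Day of year: 326


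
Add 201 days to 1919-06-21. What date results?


Start: 1919-06-21, add 201 days
June 1919 has 30 days: 30 - 21 = 9 days to June 30 -> 192 left
July 1919 has 31 days -> 161 left
August 1919 has 31 days -> 130 left
September 1919 has 30 days -> 100 left
October 1919 has 31 days -> 69 left
November 1919 has 30 days -> 39 left
December 1919 has 31 days -> 8 left
January 1920: 8 <= 31 -> lands on January 8

Result: 1920-01-08


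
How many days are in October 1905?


October 1905

31 days


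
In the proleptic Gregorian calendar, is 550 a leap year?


Gregorian leap year rule: divisible by 4, but not by 100, unless also by 400.
550 is not divisible by 4 -> not a leap year

No


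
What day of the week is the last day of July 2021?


July 2021 has 31 days
Anchor: Jan 1, 2021. With p = 2021 - 1 = 2020: (p + p//4 - p//100 + p//400) mod 7 = (2020 + 505 - 20 + 5) mod 7 = 2510 mod 7 = 4 -> Friday (Mon=0 ... Sun=6)
Days before July (Jan-Jun): 181; July 1 index = (4 + 181) mod 7 = 3 -> Thursday
Last day offset: 31 - 1 = 30 days
Weekday index = (3 + 30) mod 7 = 5

Saturday, July 31


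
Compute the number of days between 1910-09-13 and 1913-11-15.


From 1910-09-13 to 1913-11-15
1910-09-13: days before September = 31 + 28 + 31 + 30 + 31 + 30 + 31 + 31 = 243 (1910 is not a leap year); day of year = 243 + 13 = 256
1913-11-15: days before November = 31 + 28 + 31 + 30 + 31 + 30 + 31 + 31 + 30 + 31 = 304 (1913 is not a leap year); day of year = 304 + 15 = 319
Rest of 1910: 365 - 256 = 109
Full years 1911 (365), 1912 (366): 731
Total = 109 + 731 + 319 = 1159

1159 days


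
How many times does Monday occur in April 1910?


April 1910 has 30 days
Anchor: Jan 1, 1910. With p = 1910 - 1 = 1909: (p + p//4 - p//100 + p//400) mod 7 = (1909 + 477 - 19 + 4) mod 7 = 2371 mod 7 = 5 -> Saturday (Mon=0 ... Sun=6)
Days before April (Jan-Mar): 90; April 1 index = (5 + 90) mod 7 = 4 -> Friday
First Monday is April 4
Mondays: 4, 11, 18, 25

4 Mondays


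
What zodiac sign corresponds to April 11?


Date: April 11
Conventional tropical zodiac dates: Aries from March 21 onward; Taurus starts April 20
April 11 falls within the Aries range

Aries


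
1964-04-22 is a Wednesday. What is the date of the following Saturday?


Current: Wednesday
Target: Saturday
Days ahead: 3

Next Saturday: 1964-04-25


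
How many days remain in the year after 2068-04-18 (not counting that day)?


Day of year: 109 of 366
Remaining = 366 - 109

257 days


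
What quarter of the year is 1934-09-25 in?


Month: September (month 9)
Q1: Jan-Mar, Q2: Apr-Jun, Q3: Jul-Sep, Q4: Oct-Dec

Q3


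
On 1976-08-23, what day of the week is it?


Date: August 23, 1976
Anchor: Jan 1, 1976. With p = 1976 - 1 = 1975: (p + p//4 - p//100 + p//400) mod 7 = (1975 + 493 - 19 + 4) mod 7 = 2453 mod 7 = 3 -> Thursday (Mon=0 ... Sun=6)
Days before August (Jan-Jul): 213; offset = 213 + 23 - 1 = 235
Weekday index = (3 + 235) mod 7 = 0

Day of the week: Monday


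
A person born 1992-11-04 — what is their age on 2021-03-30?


Birth: 1992-11-04
Reference: 2021-03-30
Year difference: 2021 - 1992 = 29
Birthday not yet reached in 2021, subtract 1

28 years old


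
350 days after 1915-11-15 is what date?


Start: 1915-11-15, add 350 days
November 1915 has 30 days: 30 - 15 = 15 days to November 30 -> 335 left
December 1915 has 31 days -> 304 left
January 1916 has 31 days -> 273 left
February 1916 has 29 days -> 244 left
March 1916 has 31 days -> 213 left
April 1916 has 30 days -> 183 left
May 1916 has 31 days -> 152 left
June 1916 has 30 days -> 122 left
July 1916 has 31 days -> 91 left
August 1916 has 31 days -> 60 left
September 1916 has 30 days -> 30 left
October 1916: 30 <= 31 -> lands on October 30

Result: 1916-10-30


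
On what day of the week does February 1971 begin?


Target: February 1, 1971
Anchor: Jan 1, 1971. With p = 1971 - 1 = 1970: (p + p//4 - p//100 + p//400) mod 7 = (1970 + 492 - 19 + 4) mod 7 = 2447 mod 7 = 4 -> Friday (Mon=0 ... Sun=6)
Days before February (Jan): 31 days
Weekday index = (4 + 31) mod 7 = 0

Monday


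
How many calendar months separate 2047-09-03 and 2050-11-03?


From September 2047 to November 2050
3 years * 12 = 36 months, plus 2 months = 38

38 months


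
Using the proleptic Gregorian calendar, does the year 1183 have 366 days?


Gregorian leap year rule: divisible by 4, but not by 100, unless also by 400.
1183 is not divisible by 4 -> not a leap year

No


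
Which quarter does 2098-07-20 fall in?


Month: July (month 7)
Q1: Jan-Mar, Q2: Apr-Jun, Q3: Jul-Sep, Q4: Oct-Dec

Q3


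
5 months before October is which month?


October is month 10
10 - 5 = 5

May


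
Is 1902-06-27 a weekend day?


Anchor: Jan 1, 1902. With p = 1902 - 1 = 1901: (p + p//4 - p//100 + p//400) mod 7 = (1901 + 475 - 19 + 4) mod 7 = 2361 mod 7 = 2 -> Wednesday (Mon=0 ... Sun=6)
Day of year: 178; offset = 177
Weekday index = (2 + 177) mod 7 = 4 -> Friday
Weekend days: Saturday, Sunday

No


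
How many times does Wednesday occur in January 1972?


January 1972 has 31 days
Anchor: Jan 1, 1972. With p = 1972 - 1 = 1971: (p + p//4 - p//100 + p//400) mod 7 = (1971 + 492 - 19 + 4) mod 7 = 2448 mod 7 = 5 -> Saturday (Mon=0 ... Sun=6)
January 1 is the anchor itself -> Saturday
First Wednesday is January 5
Wednesdays: 5, 12, 19, 26

4 Wednesdays


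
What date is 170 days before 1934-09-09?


Start: 1934-09-09, subtract 170 days
Back 9 days from September 9 reaches August 31, 1934 -> 161 left
August 1934 has 31 days -> back to July 31, 1934 -> 130 left
July 1934 has 31 days -> back to June 30, 1934 -> 99 left
June 1934 has 30 days -> back to May 31, 1934 -> 69 left
May 1934 has 31 days -> back to April 30, 1934 -> 38 left
April 1934 has 30 days -> back to March 31, 1934 -> 8 left
March 1934: 31 - 8 = 23 -> lands on March 23

Result: 1934-03-23


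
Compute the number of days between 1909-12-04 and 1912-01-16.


From 1909-12-04 to 1912-01-16
1909-12-04: days before December = 31 + 28 + 31 + 30 + 31 + 30 + 31 + 31 + 30 + 31 + 30 = 334 (1909 is not a leap year); day of year = 334 + 4 = 338
1912-01-16: day of year = 16
Rest of 1909: 365 - 338 = 27
Full years 1910 (365), 1911 (365): 730
Total = 27 + 730 + 16 = 773

773 days


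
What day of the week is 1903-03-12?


Date: March 12, 1903
Anchor: Jan 1, 1903. With p = 1903 - 1 = 1902: (p + p//4 - p//100 + p//400) mod 7 = (1902 + 475 - 19 + 4) mod 7 = 2362 mod 7 = 3 -> Thursday (Mon=0 ... Sun=6)
Days before March (Jan-Feb): 59; offset = 59 + 12 - 1 = 70
Weekday index = (3 + 70) mod 7 = 3

Day of the week: Thursday


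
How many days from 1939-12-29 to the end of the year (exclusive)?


Day of year: 363 of 365
Remaining = 365 - 363

2 days


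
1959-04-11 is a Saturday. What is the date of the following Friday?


Current: Saturday
Target: Friday
Days ahead: 6

Next Friday: 1959-04-17


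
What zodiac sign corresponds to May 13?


Date: May 13
Conventional tropical zodiac dates: Taurus from April 20 onward; Gemini starts May 21
May 13 falls within the Taurus range

Taurus


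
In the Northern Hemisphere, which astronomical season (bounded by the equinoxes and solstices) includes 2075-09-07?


Date: September 7
Astronomical Summer (approx.; exact equinox/solstice day varies by year): June 21 to September 21
September 7 falls within the Summer window

Summer


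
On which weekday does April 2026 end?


April 2026 has 30 days
Anchor: Jan 1, 2026. With p = 2026 - 1 = 2025: (p + p//4 - p//100 + p//400) mod 7 = (2025 + 506 - 20 + 5) mod 7 = 2516 mod 7 = 3 -> Thursday (Mon=0 ... Sun=6)
Days before April (Jan-Mar): 90; April 1 index = (3 + 90) mod 7 = 2 -> Wednesday
Last day offset: 30 - 1 = 29 days
Weekday index = (2 + 29) mod 7 = 3

Thursday, April 30


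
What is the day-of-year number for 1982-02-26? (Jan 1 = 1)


Date: February 26, 1982
Days in months 1 through 1: 31
Plus 26 days in February

Day of year: 57


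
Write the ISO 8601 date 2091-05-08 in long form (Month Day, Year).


ISO 2091-05-08 parses as year=2091, month=05, day=08
Month 5 -> May

May 8, 2091


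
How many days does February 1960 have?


February 1960 (leap year: yes)

29 days


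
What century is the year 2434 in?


Century = (year - 1) // 100 + 1
= (2434 - 1) // 100 + 1
= 2433 // 100 + 1
= 24 + 1

25th century


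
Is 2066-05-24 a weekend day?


Anchor: Jan 1, 2066. With p = 2066 - 1 = 2065: (p + p//4 - p//100 + p//400) mod 7 = (2065 + 516 - 20 + 5) mod 7 = 2566 mod 7 = 4 -> Friday (Mon=0 ... Sun=6)
Day of year: 144; offset = 143
Weekday index = (4 + 143) mod 7 = 0 -> Monday
Weekend days: Saturday, Sunday

No


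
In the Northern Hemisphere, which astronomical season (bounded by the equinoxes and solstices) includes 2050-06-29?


Date: June 29
Astronomical Summer (approx.; exact equinox/solstice day varies by year): June 21 to September 21
June 29 falls within the Summer window

Summer


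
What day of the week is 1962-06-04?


Date: June 4, 1962
Anchor: Jan 1, 1962. With p = 1962 - 1 = 1961: (p + p//4 - p//100 + p//400) mod 7 = (1961 + 490 - 19 + 4) mod 7 = 2436 mod 7 = 0 -> Monday (Mon=0 ... Sun=6)
Days before June (Jan-May): 151; offset = 151 + 4 - 1 = 154
Weekday index = (0 + 154) mod 7 = 0

Day of the week: Monday


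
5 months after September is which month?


September is month 9
9 + 5 = 14; wrap: 14 - 12 = 2

February


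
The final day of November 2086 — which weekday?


November 2086 has 30 days
Anchor: Jan 1, 2086. With p = 2086 - 1 = 2085: (p + p//4 - p//100 + p//400) mod 7 = (2085 + 521 - 20 + 5) mod 7 = 2591 mod 7 = 1 -> Tuesday (Mon=0 ... Sun=6)
Days before November (Jan-Oct): 304; November 1 index = (1 + 304) mod 7 = 4 -> Friday
Last day offset: 30 - 1 = 29 days
Weekday index = (4 + 29) mod 7 = 5

Saturday, November 30


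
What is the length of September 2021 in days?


September 2021

30 days


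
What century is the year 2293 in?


Century = (year - 1) // 100 + 1
= (2293 - 1) // 100 + 1
= 2292 // 100 + 1
= 22 + 1

23rd century


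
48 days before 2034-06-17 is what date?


Start: 2034-06-17, subtract 48 days
Back 17 days from June 17 reaches May 31, 2034 -> 31 left
May 2034 has 31 days -> back to April 30, 2034 -> 0 left
April 2034: 30 - 0 = 30 -> lands on April 30

Result: 2034-04-30


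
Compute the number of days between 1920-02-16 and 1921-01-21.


From 1920-02-16 to 1921-01-21
1920-02-16: days before February = 31; day of year = 31 + 16 = 47
1921-01-21: day of year = 21
Rest of 1920: 366 - 47 = 319
Total = 319 + 21 = 340

340 days


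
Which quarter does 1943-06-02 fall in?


Month: June (month 6)
Q1: Jan-Mar, Q2: Apr-Jun, Q3: Jul-Sep, Q4: Oct-Dec

Q2


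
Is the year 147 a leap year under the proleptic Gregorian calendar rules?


Gregorian leap year rule: divisible by 4, but not by 100, unless also by 400.
147 is not divisible by 4 -> not a leap year

No


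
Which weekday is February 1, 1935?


Target: February 1, 1935
Anchor: Jan 1, 1935. With p = 1935 - 1 = 1934: (p + p//4 - p//100 + p//400) mod 7 = (1934 + 483 - 19 + 4) mod 7 = 2402 mod 7 = 1 -> Tuesday (Mon=0 ... Sun=6)
Days before February (Jan): 31 days
Weekday index = (1 + 31) mod 7 = 4

Friday


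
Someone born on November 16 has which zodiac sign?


Date: November 16
Conventional tropical zodiac dates: Scorpio from October 23 onward; Sagittarius starts November 22
November 16 falls within the Scorpio range

Scorpio


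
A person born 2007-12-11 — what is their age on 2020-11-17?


Birth: 2007-12-11
Reference: 2020-11-17
Year difference: 2020 - 2007 = 13
Birthday not yet reached in 2020, subtract 1

12 years old


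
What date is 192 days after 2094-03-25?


Start: 2094-03-25, add 192 days
March 2094 has 31 days: 31 - 25 = 6 days to March 31 -> 186 left
April 2094 has 30 days -> 156 left
May 2094 has 31 days -> 125 left
June 2094 has 30 days -> 95 left
July 2094 has 31 days -> 64 left
August 2094 has 31 days -> 33 left
September 2094 has 30 days -> 3 left
October 2094: 3 <= 31 -> lands on October 3

Result: 2094-10-03


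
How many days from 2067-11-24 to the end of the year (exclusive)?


Day of year: 328 of 365
Remaining = 365 - 328

37 days


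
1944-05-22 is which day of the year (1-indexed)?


Date: May 22, 1944
Days in months 1 through 4: 121
Plus 22 days in May

Day of year: 143


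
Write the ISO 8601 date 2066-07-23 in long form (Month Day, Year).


ISO 2066-07-23 parses as year=2066, month=07, day=23
Month 7 -> July

July 23, 2066


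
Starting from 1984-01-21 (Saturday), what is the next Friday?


Current: Saturday
Target: Friday
Days ahead: 6

Next Friday: 1984-01-27


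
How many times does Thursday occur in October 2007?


October 2007 has 31 days
Anchor: Jan 1, 2007. With p = 2007 - 1 = 2006: (p + p//4 - p//100 + p//400) mod 7 = (2006 + 501 - 20 + 5) mod 7 = 2492 mod 7 = 0 -> Monday (Mon=0 ... Sun=6)
Days before October (Jan-Sep): 273; October 1 index = (0 + 273) mod 7 = 0 -> Monday
First Thursday is October 4
Thursdays: 4, 11, 18, 25

4 Thursdays


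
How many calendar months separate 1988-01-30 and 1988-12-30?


From January 1988 to December 1988
0 years * 12 = 0 months, plus 11 months = 11

11 months


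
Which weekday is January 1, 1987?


Target: January 1, 1987
Anchor: Jan 1, 1987. With p = 1987 - 1 = 1986: (p + p//4 - p//100 + p//400) mod 7 = (1986 + 496 - 19 + 4) mod 7 = 2467 mod 7 = 3 -> Thursday (Mon=0 ... Sun=6)
Offset from anchor: 0 days
Weekday index = (3 + 0) mod 7 = 3

Thursday


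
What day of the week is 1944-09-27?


Date: September 27, 1944
Anchor: Jan 1, 1944. With p = 1944 - 1 = 1943: (p + p//4 - p//100 + p//400) mod 7 = (1943 + 485 - 19 + 4) mod 7 = 2413 mod 7 = 5 -> Saturday (Mon=0 ... Sun=6)
Days before September (Jan-Aug): 244; offset = 244 + 27 - 1 = 270
Weekday index = (5 + 270) mod 7 = 2

Day of the week: Wednesday


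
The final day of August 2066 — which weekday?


August 2066 has 31 days
Anchor: Jan 1, 2066. With p = 2066 - 1 = 2065: (p + p//4 - p//100 + p//400) mod 7 = (2065 + 516 - 20 + 5) mod 7 = 2566 mod 7 = 4 -> Friday (Mon=0 ... Sun=6)
Days before August (Jan-Jul): 212; August 1 index = (4 + 212) mod 7 = 6 -> Sunday
Last day offset: 31 - 1 = 30 days
Weekday index = (6 + 30) mod 7 = 1

Tuesday, August 31


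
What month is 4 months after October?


October is month 10
10 + 4 = 14; wrap: 14 - 12 = 2

February


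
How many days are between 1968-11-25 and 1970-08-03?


From 1968-11-25 to 1970-08-03
1968-11-25: days before November = 31 + 29 + 31 + 30 + 31 + 30 + 31 + 31 + 30 + 31 = 305 (1968 is a leap year); day of year = 305 + 25 = 330
1970-08-03: days before August = 31 + 28 + 31 + 30 + 31 + 30 + 31 = 212 (1970 is not a leap year); day of year = 212 + 3 = 215
Rest of 1968: 366 - 330 = 36
Full years 1969 (365): 365
Total = 36 + 365 + 215 = 616

616 days


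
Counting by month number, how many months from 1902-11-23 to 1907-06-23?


From November 1902 to June 1907
5 years * 12 = 60 months, minus 5 months = 55

55 months


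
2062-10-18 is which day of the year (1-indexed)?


Date: October 18, 2062
Days in months 1 through 9: 273
Plus 18 days in October

Day of year: 291


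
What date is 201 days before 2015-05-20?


Start: 2015-05-20, subtract 201 days
Back 20 days from May 20 reaches April 30, 2015 -> 181 left
April 2015 has 30 days -> back to March 31, 2015 -> 151 left
March 2015 has 31 days -> back to February 28, 2015 -> 120 left
February 2015 has 28 days -> back to January 31, 2015 -> 92 left
January 2015 has 31 days -> back to December 31, 2014 -> 61 left
December 2014 has 31 days -> back to November 30, 2014 -> 30 left
November 2014 has 30 days -> back to October 31, 2014 -> 0 left
October 2014: 31 - 0 = 31 -> lands on October 31

Result: 2014-10-31


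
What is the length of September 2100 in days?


September 2100

30 days


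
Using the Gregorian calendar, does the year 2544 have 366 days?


Gregorian leap year rule: divisible by 4, but not by 100, unless also by 400.
2544 is divisible by 4 but not 100 -> leap year

Yes


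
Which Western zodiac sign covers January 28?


Date: January 28
Conventional tropical zodiac dates: Aquarius from January 20 onward; Pisces starts February 19
January 28 falls within the Aquarius range

Aquarius


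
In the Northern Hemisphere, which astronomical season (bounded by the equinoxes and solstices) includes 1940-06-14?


Date: June 14
Astronomical Spring (approx.; exact equinox/solstice day varies by year): March 20 to June 20
June 14 falls within the Spring window

Spring


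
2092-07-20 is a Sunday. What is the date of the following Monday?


Current: Sunday
Target: Monday
Days ahead: 1

Next Monday: 2092-07-21


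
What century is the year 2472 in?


Century = (year - 1) // 100 + 1
= (2472 - 1) // 100 + 1
= 2471 // 100 + 1
= 24 + 1

25th century


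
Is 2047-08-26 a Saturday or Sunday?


Anchor: Jan 1, 2047. With p = 2047 - 1 = 2046: (p + p//4 - p//100 + p//400) mod 7 = (2046 + 511 - 20 + 5) mod 7 = 2542 mod 7 = 1 -> Tuesday (Mon=0 ... Sun=6)
Day of year: 238; offset = 237
Weekday index = (1 + 237) mod 7 = 0 -> Monday
Weekend days: Saturday, Sunday

No


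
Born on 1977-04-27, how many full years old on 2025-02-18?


Birth: 1977-04-27
Reference: 2025-02-18
Year difference: 2025 - 1977 = 48
Birthday not yet reached in 2025, subtract 1

47 years old


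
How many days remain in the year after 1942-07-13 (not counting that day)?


Day of year: 194 of 365
Remaining = 365 - 194

171 days


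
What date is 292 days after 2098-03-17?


Start: 2098-03-17, add 292 days
March 2098 has 31 days: 31 - 17 = 14 days to March 31 -> 278 left
April 2098 has 30 days -> 248 left
May 2098 has 31 days -> 217 left
June 2098 has 30 days -> 187 left
July 2098 has 31 days -> 156 left
August 2098 has 31 days -> 125 left
September 2098 has 30 days -> 95 left
October 2098 has 31 days -> 64 left
November 2098 has 30 days -> 34 left
December 2098 has 31 days -> 3 left
January 2099: 3 <= 31 -> lands on January 3

Result: 2099-01-03


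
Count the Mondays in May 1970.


May 1970 has 31 days
Anchor: Jan 1, 1970. With p = 1970 - 1 = 1969: (p + p//4 - p//100 + p//400) mod 7 = (1969 + 492 - 19 + 4) mod 7 = 2446 mod 7 = 3 -> Thursday (Mon=0 ... Sun=6)
Days before May (Jan-Apr): 120; May 1 index = (3 + 120) mod 7 = 4 -> Friday
First Monday is May 4
Mondays: 4, 11, 18, 25

4 Mondays


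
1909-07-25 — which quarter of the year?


Month: July (month 7)
Q1: Jan-Mar, Q2: Apr-Jun, Q3: Jul-Sep, Q4: Oct-Dec

Q3


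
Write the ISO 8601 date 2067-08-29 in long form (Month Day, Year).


ISO 2067-08-29 parses as year=2067, month=08, day=29
Month 8 -> August

August 29, 2067


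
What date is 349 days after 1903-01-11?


Start: 1903-01-11, add 349 days
January 1903 has 31 days: 31 - 11 = 20 days to January 31 -> 329 left
February 1903 has 28 days -> 301 left
March 1903 has 31 days -> 270 left
April 1903 has 30 days -> 240 left
May 1903 has 31 days -> 209 left
June 1903 has 30 days -> 179 left
July 1903 has 31 days -> 148 left
August 1903 has 31 days -> 117 left
September 1903 has 30 days -> 87 left
October 1903 has 31 days -> 56 left
November 1903 has 30 days -> 26 left
December 1903: 26 <= 31 -> lands on December 26

Result: 1903-12-26


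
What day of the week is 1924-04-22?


Date: April 22, 1924
Anchor: Jan 1, 1924. With p = 1924 - 1 = 1923: (p + p//4 - p//100 + p//400) mod 7 = (1923 + 480 - 19 + 4) mod 7 = 2388 mod 7 = 1 -> Tuesday (Mon=0 ... Sun=6)
Days before April (Jan-Mar): 91; offset = 91 + 22 - 1 = 112
Weekday index = (1 + 112) mod 7 = 1

Day of the week: Tuesday
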